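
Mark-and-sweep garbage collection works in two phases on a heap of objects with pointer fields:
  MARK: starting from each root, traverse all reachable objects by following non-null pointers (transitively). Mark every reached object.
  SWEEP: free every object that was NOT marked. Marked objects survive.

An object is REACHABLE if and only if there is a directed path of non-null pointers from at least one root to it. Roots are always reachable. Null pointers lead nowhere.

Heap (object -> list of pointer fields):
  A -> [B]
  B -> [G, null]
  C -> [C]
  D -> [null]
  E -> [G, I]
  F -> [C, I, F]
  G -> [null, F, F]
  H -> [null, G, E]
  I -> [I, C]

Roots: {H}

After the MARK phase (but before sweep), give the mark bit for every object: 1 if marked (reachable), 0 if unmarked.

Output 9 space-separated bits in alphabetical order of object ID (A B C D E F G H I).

Roots: H
Mark H: refs=null G E, marked=H
Mark G: refs=null F F, marked=G H
Mark E: refs=G I, marked=E G H
Mark F: refs=C I F, marked=E F G H
Mark I: refs=I C, marked=E F G H I
Mark C: refs=C, marked=C E F G H I
Unmarked (collected): A B D

Answer: 0 0 1 0 1 1 1 1 1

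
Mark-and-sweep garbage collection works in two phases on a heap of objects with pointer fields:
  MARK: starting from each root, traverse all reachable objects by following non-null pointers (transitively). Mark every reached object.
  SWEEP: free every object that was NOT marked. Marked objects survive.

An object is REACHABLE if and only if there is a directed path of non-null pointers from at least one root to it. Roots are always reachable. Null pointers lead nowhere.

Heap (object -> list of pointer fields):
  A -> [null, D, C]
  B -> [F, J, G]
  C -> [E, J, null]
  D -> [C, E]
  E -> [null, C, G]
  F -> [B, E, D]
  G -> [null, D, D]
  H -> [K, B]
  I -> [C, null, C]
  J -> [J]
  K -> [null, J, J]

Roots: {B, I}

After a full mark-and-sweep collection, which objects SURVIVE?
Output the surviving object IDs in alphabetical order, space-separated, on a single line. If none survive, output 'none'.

Roots: B I
Mark B: refs=F J G, marked=B
Mark I: refs=C null C, marked=B I
Mark F: refs=B E D, marked=B F I
Mark J: refs=J, marked=B F I J
Mark G: refs=null D D, marked=B F G I J
Mark C: refs=E J null, marked=B C F G I J
Mark E: refs=null C G, marked=B C E F G I J
Mark D: refs=C E, marked=B C D E F G I J
Unmarked (collected): A H K

Answer: B C D E F G I J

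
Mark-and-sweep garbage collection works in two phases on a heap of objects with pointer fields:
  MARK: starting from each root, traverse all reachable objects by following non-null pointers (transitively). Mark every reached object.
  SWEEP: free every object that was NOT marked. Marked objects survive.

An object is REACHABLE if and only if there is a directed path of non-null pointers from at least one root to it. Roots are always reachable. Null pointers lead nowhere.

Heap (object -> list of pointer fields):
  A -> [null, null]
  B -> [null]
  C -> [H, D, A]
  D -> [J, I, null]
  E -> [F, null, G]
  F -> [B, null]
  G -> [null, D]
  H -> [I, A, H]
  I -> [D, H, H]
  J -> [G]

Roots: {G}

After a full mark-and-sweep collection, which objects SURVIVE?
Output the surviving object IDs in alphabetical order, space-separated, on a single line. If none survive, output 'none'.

Roots: G
Mark G: refs=null D, marked=G
Mark D: refs=J I null, marked=D G
Mark J: refs=G, marked=D G J
Mark I: refs=D H H, marked=D G I J
Mark H: refs=I A H, marked=D G H I J
Mark A: refs=null null, marked=A D G H I J
Unmarked (collected): B C E F

Answer: A D G H I J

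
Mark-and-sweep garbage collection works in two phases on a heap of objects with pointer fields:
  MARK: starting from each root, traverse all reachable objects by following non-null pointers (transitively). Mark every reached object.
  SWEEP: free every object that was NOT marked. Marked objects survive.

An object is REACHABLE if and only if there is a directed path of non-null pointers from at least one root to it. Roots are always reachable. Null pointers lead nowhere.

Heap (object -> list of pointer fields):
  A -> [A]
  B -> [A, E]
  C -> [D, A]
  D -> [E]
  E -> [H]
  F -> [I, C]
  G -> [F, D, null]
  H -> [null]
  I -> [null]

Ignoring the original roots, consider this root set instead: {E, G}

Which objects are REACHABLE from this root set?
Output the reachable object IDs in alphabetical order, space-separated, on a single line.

Answer: A C D E F G H I

Derivation:
Roots: E G
Mark E: refs=H, marked=E
Mark G: refs=F D null, marked=E G
Mark H: refs=null, marked=E G H
Mark F: refs=I C, marked=E F G H
Mark D: refs=E, marked=D E F G H
Mark I: refs=null, marked=D E F G H I
Mark C: refs=D A, marked=C D E F G H I
Mark A: refs=A, marked=A C D E F G H I
Unmarked (collected): B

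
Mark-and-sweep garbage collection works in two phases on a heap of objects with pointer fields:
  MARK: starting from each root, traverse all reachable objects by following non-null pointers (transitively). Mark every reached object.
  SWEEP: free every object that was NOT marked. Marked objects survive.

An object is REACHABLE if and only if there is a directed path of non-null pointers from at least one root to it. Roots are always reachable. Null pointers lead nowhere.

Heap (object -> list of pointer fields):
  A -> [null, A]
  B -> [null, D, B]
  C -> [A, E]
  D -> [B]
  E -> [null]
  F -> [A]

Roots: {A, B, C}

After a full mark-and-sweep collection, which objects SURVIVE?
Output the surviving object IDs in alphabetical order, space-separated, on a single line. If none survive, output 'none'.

Roots: A B C
Mark A: refs=null A, marked=A
Mark B: refs=null D B, marked=A B
Mark C: refs=A E, marked=A B C
Mark D: refs=B, marked=A B C D
Mark E: refs=null, marked=A B C D E
Unmarked (collected): F

Answer: A B C D E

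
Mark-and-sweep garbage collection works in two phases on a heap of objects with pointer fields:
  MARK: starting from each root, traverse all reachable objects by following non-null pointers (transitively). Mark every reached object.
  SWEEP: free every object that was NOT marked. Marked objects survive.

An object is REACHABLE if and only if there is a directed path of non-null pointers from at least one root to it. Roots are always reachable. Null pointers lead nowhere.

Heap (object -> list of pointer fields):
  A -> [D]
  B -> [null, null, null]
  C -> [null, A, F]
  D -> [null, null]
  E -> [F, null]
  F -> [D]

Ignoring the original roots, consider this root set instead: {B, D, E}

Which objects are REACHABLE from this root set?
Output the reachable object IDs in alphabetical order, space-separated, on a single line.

Answer: B D E F

Derivation:
Roots: B D E
Mark B: refs=null null null, marked=B
Mark D: refs=null null, marked=B D
Mark E: refs=F null, marked=B D E
Mark F: refs=D, marked=B D E F
Unmarked (collected): A C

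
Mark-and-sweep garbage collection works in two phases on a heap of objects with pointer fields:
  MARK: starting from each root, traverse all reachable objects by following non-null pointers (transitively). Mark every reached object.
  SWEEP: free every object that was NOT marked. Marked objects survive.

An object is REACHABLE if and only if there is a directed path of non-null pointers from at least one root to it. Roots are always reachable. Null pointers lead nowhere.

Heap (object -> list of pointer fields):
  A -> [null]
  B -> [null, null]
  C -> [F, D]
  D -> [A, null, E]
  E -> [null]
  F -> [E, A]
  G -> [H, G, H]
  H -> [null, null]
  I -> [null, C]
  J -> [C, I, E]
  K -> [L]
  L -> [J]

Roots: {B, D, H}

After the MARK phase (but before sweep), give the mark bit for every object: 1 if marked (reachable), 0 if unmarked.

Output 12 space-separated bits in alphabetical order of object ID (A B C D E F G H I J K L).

Answer: 1 1 0 1 1 0 0 1 0 0 0 0

Derivation:
Roots: B D H
Mark B: refs=null null, marked=B
Mark D: refs=A null E, marked=B D
Mark H: refs=null null, marked=B D H
Mark A: refs=null, marked=A B D H
Mark E: refs=null, marked=A B D E H
Unmarked (collected): C F G I J K L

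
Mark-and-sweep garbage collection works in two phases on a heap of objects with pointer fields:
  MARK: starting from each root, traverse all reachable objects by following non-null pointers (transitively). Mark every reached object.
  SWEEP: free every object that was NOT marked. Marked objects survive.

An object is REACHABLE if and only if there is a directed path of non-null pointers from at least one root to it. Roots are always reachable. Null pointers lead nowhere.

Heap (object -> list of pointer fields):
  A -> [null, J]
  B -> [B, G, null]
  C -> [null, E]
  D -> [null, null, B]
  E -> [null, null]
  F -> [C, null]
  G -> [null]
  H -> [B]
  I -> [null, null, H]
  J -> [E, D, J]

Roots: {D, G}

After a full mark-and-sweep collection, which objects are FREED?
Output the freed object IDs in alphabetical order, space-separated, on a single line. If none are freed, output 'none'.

Answer: A C E F H I J

Derivation:
Roots: D G
Mark D: refs=null null B, marked=D
Mark G: refs=null, marked=D G
Mark B: refs=B G null, marked=B D G
Unmarked (collected): A C E F H I J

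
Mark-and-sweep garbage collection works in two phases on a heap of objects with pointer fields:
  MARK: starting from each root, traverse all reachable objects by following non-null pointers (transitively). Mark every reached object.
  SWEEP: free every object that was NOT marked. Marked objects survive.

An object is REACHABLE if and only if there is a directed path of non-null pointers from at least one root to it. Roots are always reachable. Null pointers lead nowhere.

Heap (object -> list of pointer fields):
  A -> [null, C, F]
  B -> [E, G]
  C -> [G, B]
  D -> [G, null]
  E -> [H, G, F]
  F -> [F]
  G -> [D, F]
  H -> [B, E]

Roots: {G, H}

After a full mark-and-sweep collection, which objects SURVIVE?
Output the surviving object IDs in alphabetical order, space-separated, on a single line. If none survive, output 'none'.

Answer: B D E F G H

Derivation:
Roots: G H
Mark G: refs=D F, marked=G
Mark H: refs=B E, marked=G H
Mark D: refs=G null, marked=D G H
Mark F: refs=F, marked=D F G H
Mark B: refs=E G, marked=B D F G H
Mark E: refs=H G F, marked=B D E F G H
Unmarked (collected): A C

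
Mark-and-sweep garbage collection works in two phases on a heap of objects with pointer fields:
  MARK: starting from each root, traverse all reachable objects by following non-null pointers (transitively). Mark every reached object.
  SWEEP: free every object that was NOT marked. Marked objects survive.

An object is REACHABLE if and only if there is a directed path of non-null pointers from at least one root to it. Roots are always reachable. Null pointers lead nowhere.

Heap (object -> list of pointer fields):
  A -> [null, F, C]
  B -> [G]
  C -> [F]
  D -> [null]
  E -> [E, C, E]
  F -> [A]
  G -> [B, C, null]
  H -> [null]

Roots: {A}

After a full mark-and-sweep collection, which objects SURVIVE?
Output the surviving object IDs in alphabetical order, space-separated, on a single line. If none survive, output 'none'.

Answer: A C F

Derivation:
Roots: A
Mark A: refs=null F C, marked=A
Mark F: refs=A, marked=A F
Mark C: refs=F, marked=A C F
Unmarked (collected): B D E G H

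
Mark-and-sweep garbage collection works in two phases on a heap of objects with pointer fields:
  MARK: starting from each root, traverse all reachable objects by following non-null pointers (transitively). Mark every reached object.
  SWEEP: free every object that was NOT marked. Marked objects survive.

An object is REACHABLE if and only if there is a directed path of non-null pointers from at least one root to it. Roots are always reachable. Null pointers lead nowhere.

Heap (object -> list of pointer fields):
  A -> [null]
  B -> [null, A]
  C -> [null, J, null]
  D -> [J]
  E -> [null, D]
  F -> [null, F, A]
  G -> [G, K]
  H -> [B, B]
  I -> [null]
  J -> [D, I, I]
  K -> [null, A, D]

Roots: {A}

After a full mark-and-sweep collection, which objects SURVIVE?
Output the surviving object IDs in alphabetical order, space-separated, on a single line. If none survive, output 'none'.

Roots: A
Mark A: refs=null, marked=A
Unmarked (collected): B C D E F G H I J K

Answer: A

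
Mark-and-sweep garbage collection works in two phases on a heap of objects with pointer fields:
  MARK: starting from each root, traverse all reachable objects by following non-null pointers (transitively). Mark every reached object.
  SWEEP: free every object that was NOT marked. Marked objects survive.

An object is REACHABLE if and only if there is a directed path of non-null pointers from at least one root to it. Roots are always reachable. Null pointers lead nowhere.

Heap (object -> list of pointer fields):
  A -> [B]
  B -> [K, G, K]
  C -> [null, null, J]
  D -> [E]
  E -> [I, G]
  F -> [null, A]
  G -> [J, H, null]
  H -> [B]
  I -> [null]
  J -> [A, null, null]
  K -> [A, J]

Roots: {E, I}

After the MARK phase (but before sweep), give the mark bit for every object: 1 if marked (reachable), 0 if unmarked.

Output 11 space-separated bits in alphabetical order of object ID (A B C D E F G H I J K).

Answer: 1 1 0 0 1 0 1 1 1 1 1

Derivation:
Roots: E I
Mark E: refs=I G, marked=E
Mark I: refs=null, marked=E I
Mark G: refs=J H null, marked=E G I
Mark J: refs=A null null, marked=E G I J
Mark H: refs=B, marked=E G H I J
Mark A: refs=B, marked=A E G H I J
Mark B: refs=K G K, marked=A B E G H I J
Mark K: refs=A J, marked=A B E G H I J K
Unmarked (collected): C D F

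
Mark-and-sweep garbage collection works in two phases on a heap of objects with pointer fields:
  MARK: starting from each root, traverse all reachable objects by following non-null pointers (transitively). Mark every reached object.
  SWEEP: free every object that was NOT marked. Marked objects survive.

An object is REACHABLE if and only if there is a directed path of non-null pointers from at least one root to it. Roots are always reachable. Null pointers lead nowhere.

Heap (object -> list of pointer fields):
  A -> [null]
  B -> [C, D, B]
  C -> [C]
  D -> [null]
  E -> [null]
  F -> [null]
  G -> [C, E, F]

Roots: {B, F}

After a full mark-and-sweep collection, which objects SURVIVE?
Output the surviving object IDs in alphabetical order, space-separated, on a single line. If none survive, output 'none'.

Answer: B C D F

Derivation:
Roots: B F
Mark B: refs=C D B, marked=B
Mark F: refs=null, marked=B F
Mark C: refs=C, marked=B C F
Mark D: refs=null, marked=B C D F
Unmarked (collected): A E G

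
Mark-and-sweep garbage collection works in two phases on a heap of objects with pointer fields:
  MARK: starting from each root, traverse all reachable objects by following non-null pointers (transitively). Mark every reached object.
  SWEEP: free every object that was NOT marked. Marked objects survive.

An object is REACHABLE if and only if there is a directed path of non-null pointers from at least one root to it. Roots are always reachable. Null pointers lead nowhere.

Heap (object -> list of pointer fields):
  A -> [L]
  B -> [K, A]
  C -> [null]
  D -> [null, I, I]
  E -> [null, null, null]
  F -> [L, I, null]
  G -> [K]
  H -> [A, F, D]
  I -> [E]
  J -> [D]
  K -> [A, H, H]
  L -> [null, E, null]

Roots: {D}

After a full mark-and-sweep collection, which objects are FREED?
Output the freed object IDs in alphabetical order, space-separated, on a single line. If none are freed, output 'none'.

Roots: D
Mark D: refs=null I I, marked=D
Mark I: refs=E, marked=D I
Mark E: refs=null null null, marked=D E I
Unmarked (collected): A B C F G H J K L

Answer: A B C F G H J K L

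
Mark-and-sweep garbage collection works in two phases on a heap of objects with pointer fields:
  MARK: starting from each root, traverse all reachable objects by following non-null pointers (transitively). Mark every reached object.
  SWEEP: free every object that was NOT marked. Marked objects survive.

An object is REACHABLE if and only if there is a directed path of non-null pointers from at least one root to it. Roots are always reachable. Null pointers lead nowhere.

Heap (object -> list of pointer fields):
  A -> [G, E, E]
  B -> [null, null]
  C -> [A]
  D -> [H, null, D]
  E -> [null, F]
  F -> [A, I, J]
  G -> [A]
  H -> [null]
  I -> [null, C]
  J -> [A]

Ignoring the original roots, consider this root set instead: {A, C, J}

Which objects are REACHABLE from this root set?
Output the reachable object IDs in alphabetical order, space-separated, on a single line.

Answer: A C E F G I J

Derivation:
Roots: A C J
Mark A: refs=G E E, marked=A
Mark C: refs=A, marked=A C
Mark J: refs=A, marked=A C J
Mark G: refs=A, marked=A C G J
Mark E: refs=null F, marked=A C E G J
Mark F: refs=A I J, marked=A C E F G J
Mark I: refs=null C, marked=A C E F G I J
Unmarked (collected): B D H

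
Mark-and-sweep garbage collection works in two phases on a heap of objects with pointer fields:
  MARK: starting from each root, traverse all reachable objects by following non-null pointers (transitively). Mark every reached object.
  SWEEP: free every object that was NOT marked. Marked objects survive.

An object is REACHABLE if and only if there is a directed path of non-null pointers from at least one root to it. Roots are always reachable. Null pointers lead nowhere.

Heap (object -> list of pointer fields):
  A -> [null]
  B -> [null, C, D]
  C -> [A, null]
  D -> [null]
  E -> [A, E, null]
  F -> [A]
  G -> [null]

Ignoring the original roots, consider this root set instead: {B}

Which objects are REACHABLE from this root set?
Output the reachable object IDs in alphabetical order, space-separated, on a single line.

Answer: A B C D

Derivation:
Roots: B
Mark B: refs=null C D, marked=B
Mark C: refs=A null, marked=B C
Mark D: refs=null, marked=B C D
Mark A: refs=null, marked=A B C D
Unmarked (collected): E F G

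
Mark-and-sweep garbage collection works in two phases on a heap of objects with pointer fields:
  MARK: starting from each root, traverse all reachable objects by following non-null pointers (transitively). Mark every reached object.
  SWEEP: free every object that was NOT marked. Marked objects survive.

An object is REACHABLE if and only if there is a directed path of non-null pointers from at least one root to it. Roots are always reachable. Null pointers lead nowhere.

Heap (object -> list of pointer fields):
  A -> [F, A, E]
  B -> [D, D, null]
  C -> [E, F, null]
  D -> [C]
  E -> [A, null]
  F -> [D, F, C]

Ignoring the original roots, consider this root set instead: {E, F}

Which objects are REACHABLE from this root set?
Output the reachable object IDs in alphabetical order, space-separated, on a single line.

Roots: E F
Mark E: refs=A null, marked=E
Mark F: refs=D F C, marked=E F
Mark A: refs=F A E, marked=A E F
Mark D: refs=C, marked=A D E F
Mark C: refs=E F null, marked=A C D E F
Unmarked (collected): B

Answer: A C D E F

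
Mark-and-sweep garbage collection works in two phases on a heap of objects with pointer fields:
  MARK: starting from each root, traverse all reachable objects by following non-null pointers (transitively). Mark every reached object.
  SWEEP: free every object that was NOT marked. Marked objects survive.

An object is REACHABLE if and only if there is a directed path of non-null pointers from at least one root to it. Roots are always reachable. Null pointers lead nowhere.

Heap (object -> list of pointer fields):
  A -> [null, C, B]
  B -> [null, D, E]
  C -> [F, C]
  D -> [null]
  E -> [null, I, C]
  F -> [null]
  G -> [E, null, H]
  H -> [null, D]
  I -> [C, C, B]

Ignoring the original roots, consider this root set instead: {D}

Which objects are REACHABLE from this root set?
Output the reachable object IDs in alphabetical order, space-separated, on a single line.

Answer: D

Derivation:
Roots: D
Mark D: refs=null, marked=D
Unmarked (collected): A B C E F G H I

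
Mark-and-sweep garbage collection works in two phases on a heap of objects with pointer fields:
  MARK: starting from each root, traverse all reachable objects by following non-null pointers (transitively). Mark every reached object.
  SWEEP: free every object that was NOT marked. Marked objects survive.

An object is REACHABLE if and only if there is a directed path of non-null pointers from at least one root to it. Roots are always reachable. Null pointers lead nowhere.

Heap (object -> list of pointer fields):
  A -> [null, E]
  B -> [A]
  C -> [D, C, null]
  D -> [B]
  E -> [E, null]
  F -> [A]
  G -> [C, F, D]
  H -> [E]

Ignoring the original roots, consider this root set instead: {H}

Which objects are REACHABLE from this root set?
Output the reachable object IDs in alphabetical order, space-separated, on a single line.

Roots: H
Mark H: refs=E, marked=H
Mark E: refs=E null, marked=E H
Unmarked (collected): A B C D F G

Answer: E H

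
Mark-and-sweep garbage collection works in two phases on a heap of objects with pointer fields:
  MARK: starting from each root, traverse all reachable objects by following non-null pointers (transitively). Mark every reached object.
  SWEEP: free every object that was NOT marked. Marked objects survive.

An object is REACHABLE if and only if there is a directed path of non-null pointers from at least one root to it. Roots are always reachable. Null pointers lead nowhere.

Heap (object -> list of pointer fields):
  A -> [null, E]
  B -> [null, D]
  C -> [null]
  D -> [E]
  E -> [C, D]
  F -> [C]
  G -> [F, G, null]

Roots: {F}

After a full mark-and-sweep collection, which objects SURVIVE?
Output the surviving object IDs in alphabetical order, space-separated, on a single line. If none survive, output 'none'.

Roots: F
Mark F: refs=C, marked=F
Mark C: refs=null, marked=C F
Unmarked (collected): A B D E G

Answer: C F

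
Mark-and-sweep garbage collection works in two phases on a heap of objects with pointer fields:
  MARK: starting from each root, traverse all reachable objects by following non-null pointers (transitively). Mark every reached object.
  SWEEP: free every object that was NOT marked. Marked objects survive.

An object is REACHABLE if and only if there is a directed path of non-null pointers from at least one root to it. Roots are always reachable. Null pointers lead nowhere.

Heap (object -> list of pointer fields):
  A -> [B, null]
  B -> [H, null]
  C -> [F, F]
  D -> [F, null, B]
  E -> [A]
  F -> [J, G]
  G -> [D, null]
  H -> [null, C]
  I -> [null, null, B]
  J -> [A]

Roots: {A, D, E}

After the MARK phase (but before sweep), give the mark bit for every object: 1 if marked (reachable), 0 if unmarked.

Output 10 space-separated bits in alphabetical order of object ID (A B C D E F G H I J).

Roots: A D E
Mark A: refs=B null, marked=A
Mark D: refs=F null B, marked=A D
Mark E: refs=A, marked=A D E
Mark B: refs=H null, marked=A B D E
Mark F: refs=J G, marked=A B D E F
Mark H: refs=null C, marked=A B D E F H
Mark J: refs=A, marked=A B D E F H J
Mark G: refs=D null, marked=A B D E F G H J
Mark C: refs=F F, marked=A B C D E F G H J
Unmarked (collected): I

Answer: 1 1 1 1 1 1 1 1 0 1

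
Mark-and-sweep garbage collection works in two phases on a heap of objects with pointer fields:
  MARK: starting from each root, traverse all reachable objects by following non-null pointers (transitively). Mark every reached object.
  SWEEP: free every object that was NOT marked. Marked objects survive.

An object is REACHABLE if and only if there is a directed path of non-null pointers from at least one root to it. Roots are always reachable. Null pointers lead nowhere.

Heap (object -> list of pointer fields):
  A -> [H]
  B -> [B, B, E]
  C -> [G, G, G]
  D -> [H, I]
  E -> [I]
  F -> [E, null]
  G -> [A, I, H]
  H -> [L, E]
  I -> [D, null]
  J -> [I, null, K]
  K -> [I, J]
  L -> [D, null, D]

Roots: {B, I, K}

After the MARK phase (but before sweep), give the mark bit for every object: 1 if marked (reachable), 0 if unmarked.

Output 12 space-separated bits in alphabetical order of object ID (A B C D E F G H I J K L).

Roots: B I K
Mark B: refs=B B E, marked=B
Mark I: refs=D null, marked=B I
Mark K: refs=I J, marked=B I K
Mark E: refs=I, marked=B E I K
Mark D: refs=H I, marked=B D E I K
Mark J: refs=I null K, marked=B D E I J K
Mark H: refs=L E, marked=B D E H I J K
Mark L: refs=D null D, marked=B D E H I J K L
Unmarked (collected): A C F G

Answer: 0 1 0 1 1 0 0 1 1 1 1 1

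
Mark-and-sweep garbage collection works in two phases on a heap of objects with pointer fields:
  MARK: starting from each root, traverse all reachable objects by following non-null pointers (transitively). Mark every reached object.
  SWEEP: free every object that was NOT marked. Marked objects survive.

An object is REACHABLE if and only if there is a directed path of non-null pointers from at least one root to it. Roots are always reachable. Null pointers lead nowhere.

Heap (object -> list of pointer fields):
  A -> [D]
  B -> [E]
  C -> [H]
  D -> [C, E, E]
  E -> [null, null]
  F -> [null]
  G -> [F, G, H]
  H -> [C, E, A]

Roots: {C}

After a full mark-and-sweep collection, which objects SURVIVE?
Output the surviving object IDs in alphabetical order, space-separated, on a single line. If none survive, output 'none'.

Roots: C
Mark C: refs=H, marked=C
Mark H: refs=C E A, marked=C H
Mark E: refs=null null, marked=C E H
Mark A: refs=D, marked=A C E H
Mark D: refs=C E E, marked=A C D E H
Unmarked (collected): B F G

Answer: A C D E H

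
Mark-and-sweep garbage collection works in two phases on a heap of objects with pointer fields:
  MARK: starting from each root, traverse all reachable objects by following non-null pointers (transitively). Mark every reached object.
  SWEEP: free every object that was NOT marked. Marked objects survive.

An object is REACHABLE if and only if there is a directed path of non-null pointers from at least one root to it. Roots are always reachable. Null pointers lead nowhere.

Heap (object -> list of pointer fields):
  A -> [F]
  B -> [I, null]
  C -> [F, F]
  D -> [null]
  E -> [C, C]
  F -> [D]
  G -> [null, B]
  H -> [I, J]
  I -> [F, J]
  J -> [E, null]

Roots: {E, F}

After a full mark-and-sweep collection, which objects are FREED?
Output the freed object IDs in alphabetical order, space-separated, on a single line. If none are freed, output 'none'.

Answer: A B G H I J

Derivation:
Roots: E F
Mark E: refs=C C, marked=E
Mark F: refs=D, marked=E F
Mark C: refs=F F, marked=C E F
Mark D: refs=null, marked=C D E F
Unmarked (collected): A B G H I J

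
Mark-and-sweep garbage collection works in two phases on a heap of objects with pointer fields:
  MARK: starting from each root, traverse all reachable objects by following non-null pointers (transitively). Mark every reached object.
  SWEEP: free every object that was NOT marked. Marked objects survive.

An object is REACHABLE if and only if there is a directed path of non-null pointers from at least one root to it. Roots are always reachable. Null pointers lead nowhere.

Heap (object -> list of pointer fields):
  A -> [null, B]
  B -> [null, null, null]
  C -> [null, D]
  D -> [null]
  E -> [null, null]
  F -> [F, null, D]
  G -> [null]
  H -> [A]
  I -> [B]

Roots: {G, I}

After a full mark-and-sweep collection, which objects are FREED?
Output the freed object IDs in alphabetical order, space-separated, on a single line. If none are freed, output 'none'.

Roots: G I
Mark G: refs=null, marked=G
Mark I: refs=B, marked=G I
Mark B: refs=null null null, marked=B G I
Unmarked (collected): A C D E F H

Answer: A C D E F H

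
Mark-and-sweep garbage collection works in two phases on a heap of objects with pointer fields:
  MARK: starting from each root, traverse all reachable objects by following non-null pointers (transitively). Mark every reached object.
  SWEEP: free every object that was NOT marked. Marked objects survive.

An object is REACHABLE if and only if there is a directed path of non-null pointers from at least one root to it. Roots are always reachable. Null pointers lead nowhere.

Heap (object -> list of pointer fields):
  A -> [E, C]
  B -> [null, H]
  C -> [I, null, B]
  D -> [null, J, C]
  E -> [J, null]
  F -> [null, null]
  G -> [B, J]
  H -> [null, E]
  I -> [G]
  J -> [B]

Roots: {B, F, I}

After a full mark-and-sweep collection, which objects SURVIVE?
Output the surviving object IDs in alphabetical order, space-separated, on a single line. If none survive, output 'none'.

Roots: B F I
Mark B: refs=null H, marked=B
Mark F: refs=null null, marked=B F
Mark I: refs=G, marked=B F I
Mark H: refs=null E, marked=B F H I
Mark G: refs=B J, marked=B F G H I
Mark E: refs=J null, marked=B E F G H I
Mark J: refs=B, marked=B E F G H I J
Unmarked (collected): A C D

Answer: B E F G H I J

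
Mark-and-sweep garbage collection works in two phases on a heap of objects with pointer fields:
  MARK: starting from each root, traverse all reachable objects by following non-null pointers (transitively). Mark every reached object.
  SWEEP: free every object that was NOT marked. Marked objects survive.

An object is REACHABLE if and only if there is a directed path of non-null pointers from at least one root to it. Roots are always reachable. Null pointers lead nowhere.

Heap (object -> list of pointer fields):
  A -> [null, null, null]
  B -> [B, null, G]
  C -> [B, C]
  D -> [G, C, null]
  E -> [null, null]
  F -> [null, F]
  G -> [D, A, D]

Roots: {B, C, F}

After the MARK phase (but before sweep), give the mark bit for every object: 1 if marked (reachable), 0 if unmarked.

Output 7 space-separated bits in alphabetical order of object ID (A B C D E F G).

Answer: 1 1 1 1 0 1 1

Derivation:
Roots: B C F
Mark B: refs=B null G, marked=B
Mark C: refs=B C, marked=B C
Mark F: refs=null F, marked=B C F
Mark G: refs=D A D, marked=B C F G
Mark D: refs=G C null, marked=B C D F G
Mark A: refs=null null null, marked=A B C D F G
Unmarked (collected): E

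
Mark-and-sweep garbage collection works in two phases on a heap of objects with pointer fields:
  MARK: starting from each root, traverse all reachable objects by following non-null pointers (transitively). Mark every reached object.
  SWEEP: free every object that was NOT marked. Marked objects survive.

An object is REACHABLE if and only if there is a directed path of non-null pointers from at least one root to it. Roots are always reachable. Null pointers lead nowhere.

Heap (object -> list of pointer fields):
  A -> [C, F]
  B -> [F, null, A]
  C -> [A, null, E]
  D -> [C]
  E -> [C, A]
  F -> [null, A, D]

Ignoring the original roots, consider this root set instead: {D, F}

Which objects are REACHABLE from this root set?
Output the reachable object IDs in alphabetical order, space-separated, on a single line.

Answer: A C D E F

Derivation:
Roots: D F
Mark D: refs=C, marked=D
Mark F: refs=null A D, marked=D F
Mark C: refs=A null E, marked=C D F
Mark A: refs=C F, marked=A C D F
Mark E: refs=C A, marked=A C D E F
Unmarked (collected): B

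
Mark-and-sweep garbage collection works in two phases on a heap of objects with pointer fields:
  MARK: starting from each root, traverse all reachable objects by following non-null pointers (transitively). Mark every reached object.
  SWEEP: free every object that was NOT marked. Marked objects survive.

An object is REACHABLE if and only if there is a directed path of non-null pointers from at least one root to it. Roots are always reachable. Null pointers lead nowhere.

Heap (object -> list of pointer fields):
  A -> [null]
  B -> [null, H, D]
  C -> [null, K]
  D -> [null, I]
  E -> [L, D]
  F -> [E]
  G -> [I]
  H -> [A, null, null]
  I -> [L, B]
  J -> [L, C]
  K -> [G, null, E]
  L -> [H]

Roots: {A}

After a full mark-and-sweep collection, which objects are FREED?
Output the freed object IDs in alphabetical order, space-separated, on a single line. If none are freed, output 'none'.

Answer: B C D E F G H I J K L

Derivation:
Roots: A
Mark A: refs=null, marked=A
Unmarked (collected): B C D E F G H I J K L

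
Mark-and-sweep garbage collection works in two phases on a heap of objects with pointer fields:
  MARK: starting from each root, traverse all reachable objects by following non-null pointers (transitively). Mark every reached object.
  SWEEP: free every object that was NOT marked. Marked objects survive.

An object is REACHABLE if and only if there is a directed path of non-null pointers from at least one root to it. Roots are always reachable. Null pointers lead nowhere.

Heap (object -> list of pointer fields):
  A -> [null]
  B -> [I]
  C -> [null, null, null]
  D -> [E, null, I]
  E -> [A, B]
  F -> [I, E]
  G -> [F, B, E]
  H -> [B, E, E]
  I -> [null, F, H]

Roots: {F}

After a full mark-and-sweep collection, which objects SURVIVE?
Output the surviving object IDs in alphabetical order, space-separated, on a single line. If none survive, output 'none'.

Answer: A B E F H I

Derivation:
Roots: F
Mark F: refs=I E, marked=F
Mark I: refs=null F H, marked=F I
Mark E: refs=A B, marked=E F I
Mark H: refs=B E E, marked=E F H I
Mark A: refs=null, marked=A E F H I
Mark B: refs=I, marked=A B E F H I
Unmarked (collected): C D G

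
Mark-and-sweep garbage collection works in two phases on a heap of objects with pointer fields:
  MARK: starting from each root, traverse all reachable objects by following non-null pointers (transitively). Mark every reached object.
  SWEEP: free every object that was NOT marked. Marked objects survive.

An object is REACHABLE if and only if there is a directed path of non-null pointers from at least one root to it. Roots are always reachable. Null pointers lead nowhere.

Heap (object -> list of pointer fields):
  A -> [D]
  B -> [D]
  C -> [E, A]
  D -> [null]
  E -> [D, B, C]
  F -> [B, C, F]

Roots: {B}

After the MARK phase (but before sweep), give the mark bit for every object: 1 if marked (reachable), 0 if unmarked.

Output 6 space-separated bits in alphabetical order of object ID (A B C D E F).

Answer: 0 1 0 1 0 0

Derivation:
Roots: B
Mark B: refs=D, marked=B
Mark D: refs=null, marked=B D
Unmarked (collected): A C E F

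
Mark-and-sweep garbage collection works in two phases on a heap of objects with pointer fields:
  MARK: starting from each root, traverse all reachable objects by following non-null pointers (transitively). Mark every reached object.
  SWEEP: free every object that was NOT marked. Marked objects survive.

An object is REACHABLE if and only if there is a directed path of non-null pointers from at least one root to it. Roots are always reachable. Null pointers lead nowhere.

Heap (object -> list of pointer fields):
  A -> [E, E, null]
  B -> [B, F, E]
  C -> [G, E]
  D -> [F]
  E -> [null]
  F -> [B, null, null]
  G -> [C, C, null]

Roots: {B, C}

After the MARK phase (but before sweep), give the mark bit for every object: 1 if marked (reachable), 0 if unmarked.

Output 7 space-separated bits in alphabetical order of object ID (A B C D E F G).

Roots: B C
Mark B: refs=B F E, marked=B
Mark C: refs=G E, marked=B C
Mark F: refs=B null null, marked=B C F
Mark E: refs=null, marked=B C E F
Mark G: refs=C C null, marked=B C E F G
Unmarked (collected): A D

Answer: 0 1 1 0 1 1 1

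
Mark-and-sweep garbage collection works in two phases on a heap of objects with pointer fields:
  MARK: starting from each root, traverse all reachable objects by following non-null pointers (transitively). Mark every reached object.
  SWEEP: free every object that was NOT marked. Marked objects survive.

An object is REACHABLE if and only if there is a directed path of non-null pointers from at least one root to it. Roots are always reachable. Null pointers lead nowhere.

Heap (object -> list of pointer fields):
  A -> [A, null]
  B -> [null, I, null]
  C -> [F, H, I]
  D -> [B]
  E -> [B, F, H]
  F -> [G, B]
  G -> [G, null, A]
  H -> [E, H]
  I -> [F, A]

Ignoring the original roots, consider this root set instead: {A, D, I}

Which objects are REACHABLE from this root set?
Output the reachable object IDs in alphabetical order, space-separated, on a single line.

Answer: A B D F G I

Derivation:
Roots: A D I
Mark A: refs=A null, marked=A
Mark D: refs=B, marked=A D
Mark I: refs=F A, marked=A D I
Mark B: refs=null I null, marked=A B D I
Mark F: refs=G B, marked=A B D F I
Mark G: refs=G null A, marked=A B D F G I
Unmarked (collected): C E H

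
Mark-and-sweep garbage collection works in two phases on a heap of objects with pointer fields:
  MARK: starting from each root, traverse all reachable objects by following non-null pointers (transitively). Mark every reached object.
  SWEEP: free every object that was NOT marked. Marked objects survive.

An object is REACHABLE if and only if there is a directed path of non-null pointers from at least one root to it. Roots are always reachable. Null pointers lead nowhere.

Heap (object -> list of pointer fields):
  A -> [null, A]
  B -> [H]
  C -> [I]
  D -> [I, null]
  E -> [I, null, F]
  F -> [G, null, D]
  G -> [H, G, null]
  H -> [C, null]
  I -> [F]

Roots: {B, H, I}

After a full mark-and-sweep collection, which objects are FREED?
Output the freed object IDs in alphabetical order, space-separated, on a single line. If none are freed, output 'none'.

Roots: B H I
Mark B: refs=H, marked=B
Mark H: refs=C null, marked=B H
Mark I: refs=F, marked=B H I
Mark C: refs=I, marked=B C H I
Mark F: refs=G null D, marked=B C F H I
Mark G: refs=H G null, marked=B C F G H I
Mark D: refs=I null, marked=B C D F G H I
Unmarked (collected): A E

Answer: A E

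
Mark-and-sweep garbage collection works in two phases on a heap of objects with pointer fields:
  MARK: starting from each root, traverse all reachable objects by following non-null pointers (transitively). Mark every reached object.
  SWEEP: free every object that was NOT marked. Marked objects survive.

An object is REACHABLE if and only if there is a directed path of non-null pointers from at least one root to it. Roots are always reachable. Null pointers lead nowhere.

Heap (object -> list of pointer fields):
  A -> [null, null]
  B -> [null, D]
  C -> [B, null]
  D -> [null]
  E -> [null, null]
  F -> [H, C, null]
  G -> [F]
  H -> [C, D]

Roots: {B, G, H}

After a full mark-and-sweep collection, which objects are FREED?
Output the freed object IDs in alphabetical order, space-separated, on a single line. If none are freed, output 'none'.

Answer: A E

Derivation:
Roots: B G H
Mark B: refs=null D, marked=B
Mark G: refs=F, marked=B G
Mark H: refs=C D, marked=B G H
Mark D: refs=null, marked=B D G H
Mark F: refs=H C null, marked=B D F G H
Mark C: refs=B null, marked=B C D F G H
Unmarked (collected): A E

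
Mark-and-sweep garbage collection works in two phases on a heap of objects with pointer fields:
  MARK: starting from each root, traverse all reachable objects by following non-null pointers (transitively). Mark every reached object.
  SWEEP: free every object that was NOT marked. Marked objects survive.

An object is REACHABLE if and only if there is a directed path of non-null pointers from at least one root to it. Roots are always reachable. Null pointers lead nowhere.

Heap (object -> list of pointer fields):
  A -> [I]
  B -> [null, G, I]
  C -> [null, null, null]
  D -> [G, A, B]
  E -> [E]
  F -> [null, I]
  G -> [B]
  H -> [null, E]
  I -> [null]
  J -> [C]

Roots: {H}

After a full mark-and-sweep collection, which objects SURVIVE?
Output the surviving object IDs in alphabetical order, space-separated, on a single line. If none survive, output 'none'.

Roots: H
Mark H: refs=null E, marked=H
Mark E: refs=E, marked=E H
Unmarked (collected): A B C D F G I J

Answer: E H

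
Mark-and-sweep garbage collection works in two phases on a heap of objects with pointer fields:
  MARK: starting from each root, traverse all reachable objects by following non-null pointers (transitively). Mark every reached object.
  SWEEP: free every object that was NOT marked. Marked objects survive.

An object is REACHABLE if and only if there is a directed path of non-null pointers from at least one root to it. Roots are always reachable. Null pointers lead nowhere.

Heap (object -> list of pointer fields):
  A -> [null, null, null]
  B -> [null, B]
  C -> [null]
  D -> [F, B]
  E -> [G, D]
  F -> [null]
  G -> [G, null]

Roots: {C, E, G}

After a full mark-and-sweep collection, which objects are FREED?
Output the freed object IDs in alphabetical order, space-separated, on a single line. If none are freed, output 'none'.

Roots: C E G
Mark C: refs=null, marked=C
Mark E: refs=G D, marked=C E
Mark G: refs=G null, marked=C E G
Mark D: refs=F B, marked=C D E G
Mark F: refs=null, marked=C D E F G
Mark B: refs=null B, marked=B C D E F G
Unmarked (collected): A

Answer: A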